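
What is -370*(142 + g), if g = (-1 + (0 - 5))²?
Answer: -65860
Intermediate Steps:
g = 36 (g = (-1 - 5)² = (-6)² = 36)
-370*(142 + g) = -370*(142 + 36) = -370*178 = -65860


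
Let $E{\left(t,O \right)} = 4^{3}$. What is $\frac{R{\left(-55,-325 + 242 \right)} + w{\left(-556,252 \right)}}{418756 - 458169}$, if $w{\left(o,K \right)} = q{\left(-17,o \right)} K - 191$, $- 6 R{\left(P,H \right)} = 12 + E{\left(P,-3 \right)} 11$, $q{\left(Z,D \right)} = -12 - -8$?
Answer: $\frac{3955}{118239} \approx 0.033449$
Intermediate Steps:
$E{\left(t,O \right)} = 64$
$q{\left(Z,D \right)} = -4$ ($q{\left(Z,D \right)} = -12 + 8 = -4$)
$R{\left(P,H \right)} = - \frac{358}{3}$ ($R{\left(P,H \right)} = - \frac{12 + 64 \cdot 11}{6} = - \frac{12 + 704}{6} = \left(- \frac{1}{6}\right) 716 = - \frac{358}{3}$)
$w{\left(o,K \right)} = -191 - 4 K$ ($w{\left(o,K \right)} = - 4 K - 191 = -191 - 4 K$)
$\frac{R{\left(-55,-325 + 242 \right)} + w{\left(-556,252 \right)}}{418756 - 458169} = \frac{- \frac{358}{3} - 1199}{418756 - 458169} = \frac{- \frac{358}{3} - 1199}{-39413} = \left(- \frac{358}{3} - 1199\right) \left(- \frac{1}{39413}\right) = \left(- \frac{3955}{3}\right) \left(- \frac{1}{39413}\right) = \frac{3955}{118239}$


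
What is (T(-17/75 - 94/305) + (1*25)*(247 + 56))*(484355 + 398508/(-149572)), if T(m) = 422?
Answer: 144836760943336/37393 ≈ 3.8734e+9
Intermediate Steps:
(T(-17/75 - 94/305) + (1*25)*(247 + 56))*(484355 + 398508/(-149572)) = (422 + (1*25)*(247 + 56))*(484355 + 398508/(-149572)) = (422 + 25*303)*(484355 + 398508*(-1/149572)) = (422 + 7575)*(484355 - 99627/37393) = 7997*(18111386888/37393) = 144836760943336/37393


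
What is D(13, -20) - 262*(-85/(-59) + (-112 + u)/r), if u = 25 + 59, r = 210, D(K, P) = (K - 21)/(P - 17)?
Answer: -11208878/32745 ≈ -342.31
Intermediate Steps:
D(K, P) = (-21 + K)/(-17 + P)
u = 84
D(13, -20) - 262*(-85/(-59) + (-112 + u)/r) = (-21 + 13)/(-17 - 20) - 262*(-85/(-59) + (-112 + 84)/210) = -8/(-37) - 262*(-85*(-1/59) - 28*1/210) = -1/37*(-8) - 262*(85/59 - 2/15) = 8/37 - 262*1157/885 = 8/37 - 303134/885 = -11208878/32745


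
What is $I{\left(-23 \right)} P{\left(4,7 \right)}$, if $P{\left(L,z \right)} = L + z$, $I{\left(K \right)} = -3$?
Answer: $-33$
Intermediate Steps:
$I{\left(-23 \right)} P{\left(4,7 \right)} = - 3 \left(4 + 7\right) = \left(-3\right) 11 = -33$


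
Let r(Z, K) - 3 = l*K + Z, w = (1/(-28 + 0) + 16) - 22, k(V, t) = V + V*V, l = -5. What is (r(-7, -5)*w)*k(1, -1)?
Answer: -507/2 ≈ -253.50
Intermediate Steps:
k(V, t) = V + V²
w = -169/28 (w = (1/(-28) + 16) - 22 = (-1/28 + 16) - 22 = 447/28 - 22 = -169/28 ≈ -6.0357)
r(Z, K) = 3 + Z - 5*K (r(Z, K) = 3 + (-5*K + Z) = 3 + (Z - 5*K) = 3 + Z - 5*K)
(r(-7, -5)*w)*k(1, -1) = ((3 - 7 - 5*(-5))*(-169/28))*(1*(1 + 1)) = ((3 - 7 + 25)*(-169/28))*(1*2) = (21*(-169/28))*2 = -507/4*2 = -507/2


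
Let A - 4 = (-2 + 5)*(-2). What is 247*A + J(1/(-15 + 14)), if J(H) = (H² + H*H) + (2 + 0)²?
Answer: -488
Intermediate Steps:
A = -2 (A = 4 + (-2 + 5)*(-2) = 4 + 3*(-2) = 4 - 6 = -2)
J(H) = 4 + 2*H² (J(H) = (H² + H²) + 2² = 2*H² + 4 = 4 + 2*H²)
247*A + J(1/(-15 + 14)) = 247*(-2) + (4 + 2*(1/(-15 + 14))²) = -494 + (4 + 2*(1/(-1))²) = -494 + (4 + 2*(-1)²) = -494 + (4 + 2*1) = -494 + (4 + 2) = -494 + 6 = -488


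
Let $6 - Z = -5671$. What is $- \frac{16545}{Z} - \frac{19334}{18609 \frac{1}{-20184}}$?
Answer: $\frac{738356717269}{35214431} \approx 20967.0$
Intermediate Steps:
$Z = 5677$ ($Z = 6 - -5671 = 6 + 5671 = 5677$)
$- \frac{16545}{Z} - \frac{19334}{18609 \frac{1}{-20184}} = - \frac{16545}{5677} - \frac{19334}{18609 \frac{1}{-20184}} = \left(-16545\right) \frac{1}{5677} - \frac{19334}{18609 \left(- \frac{1}{20184}\right)} = - \frac{16545}{5677} - \frac{19334}{- \frac{6203}{6728}} = - \frac{16545}{5677} - - \frac{130079152}{6203} = - \frac{16545}{5677} + \frac{130079152}{6203} = \frac{738356717269}{35214431}$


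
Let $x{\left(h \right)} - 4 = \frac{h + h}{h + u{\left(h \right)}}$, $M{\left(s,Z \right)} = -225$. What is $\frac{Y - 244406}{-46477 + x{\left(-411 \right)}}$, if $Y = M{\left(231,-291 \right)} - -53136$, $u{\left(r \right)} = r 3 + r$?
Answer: $\frac{957475}{232363} \approx 4.1206$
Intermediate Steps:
$u{\left(r \right)} = 4 r$ ($u{\left(r \right)} = 3 r + r = 4 r$)
$x{\left(h \right)} = \frac{22}{5}$ ($x{\left(h \right)} = 4 + \frac{h + h}{h + 4 h} = 4 + \frac{2 h}{5 h} = 4 + 2 h \frac{1}{5 h} = 4 + \frac{2}{5} = \frac{22}{5}$)
$Y = 52911$ ($Y = -225 - -53136 = -225 + 53136 = 52911$)
$\frac{Y - 244406}{-46477 + x{\left(-411 \right)}} = \frac{52911 - 244406}{-46477 + \frac{22}{5}} = - \frac{191495}{- \frac{232363}{5}} = \left(-191495\right) \left(- \frac{5}{232363}\right) = \frac{957475}{232363}$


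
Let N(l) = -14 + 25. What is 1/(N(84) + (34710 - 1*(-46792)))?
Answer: 1/81513 ≈ 1.2268e-5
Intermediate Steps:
N(l) = 11
1/(N(84) + (34710 - 1*(-46792))) = 1/(11 + (34710 - 1*(-46792))) = 1/(11 + (34710 + 46792)) = 1/(11 + 81502) = 1/81513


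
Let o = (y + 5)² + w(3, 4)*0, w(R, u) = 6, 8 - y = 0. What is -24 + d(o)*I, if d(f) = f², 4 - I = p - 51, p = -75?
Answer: 3712906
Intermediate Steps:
y = 8 (y = 8 - 1*0 = 8 + 0 = 8)
o = 169 (o = (8 + 5)² + 6*0 = 13² + 0 = 169 + 0 = 169)
I = 130 (I = 4 - (-75 - 51) = 4 - 1*(-126) = 4 + 126 = 130)
-24 + d(o)*I = -24 + 169²*130 = -24 + 28561*130 = -24 + 3712930 = 3712906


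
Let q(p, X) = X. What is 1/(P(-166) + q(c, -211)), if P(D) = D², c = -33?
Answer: 1/27345 ≈ 3.6570e-5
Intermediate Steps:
1/(P(-166) + q(c, -211)) = 1/((-166)² - 211) = 1/(27556 - 211) = 1/27345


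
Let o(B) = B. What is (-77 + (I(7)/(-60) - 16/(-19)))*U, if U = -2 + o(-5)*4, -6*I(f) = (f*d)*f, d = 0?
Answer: 31834/19 ≈ 1675.5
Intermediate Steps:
I(f) = 0 (I(f) = -f*0*f/6 = -0*f = -⅙*0 = 0)
U = -22 (U = -2 - 5*4 = -2 - 20 = -22)
(-77 + (I(7)/(-60) - 16/(-19)))*U = (-77 + (0/(-60) - 16/(-19)))*(-22) = (-77 + (0*(-1/60) - 16*(-1/19)))*(-22) = (-77 + (0 + 16/19))*(-22) = (-77 + 16/19)*(-22) = -1447/19*(-22) = 31834/19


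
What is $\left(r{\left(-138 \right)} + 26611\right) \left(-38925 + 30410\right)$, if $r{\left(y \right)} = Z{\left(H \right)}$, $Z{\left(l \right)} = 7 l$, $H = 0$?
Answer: $-226592665$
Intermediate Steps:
$r{\left(y \right)} = 0$ ($r{\left(y \right)} = 7 \cdot 0 = 0$)
$\left(r{\left(-138 \right)} + 26611\right) \left(-38925 + 30410\right) = \left(0 + 26611\right) \left(-38925 + 30410\right) = 26611 \left(-8515\right) = -226592665$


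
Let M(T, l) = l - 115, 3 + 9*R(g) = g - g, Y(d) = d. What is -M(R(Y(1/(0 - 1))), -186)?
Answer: 301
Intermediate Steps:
R(g) = -1/3 (R(g) = -1/3 + (g - g)/9 = -1/3 + (1/9)*0 = -1/3 + 0 = -1/3)
M(T, l) = -115 + l
-M(R(Y(1/(0 - 1))), -186) = -(-115 - 186) = -1*(-301) = 301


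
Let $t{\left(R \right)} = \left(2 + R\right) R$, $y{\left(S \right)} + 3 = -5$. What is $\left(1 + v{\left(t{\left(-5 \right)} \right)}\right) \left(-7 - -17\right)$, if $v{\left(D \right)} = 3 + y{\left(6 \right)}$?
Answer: $-40$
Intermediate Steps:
$y{\left(S \right)} = -8$ ($y{\left(S \right)} = -3 - 5 = -8$)
$t{\left(R \right)} = R \left(2 + R\right)$
$v{\left(D \right)} = -5$ ($v{\left(D \right)} = 3 - 8 = -5$)
$\left(1 + v{\left(t{\left(-5 \right)} \right)}\right) \left(-7 - -17\right) = \left(1 - 5\right) \left(-7 - -17\right) = - 4 \left(-7 + 17\right) = \left(-4\right) 10 = -40$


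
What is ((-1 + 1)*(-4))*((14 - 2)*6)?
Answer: 0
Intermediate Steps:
((-1 + 1)*(-4))*((14 - 2)*6) = (0*(-4))*(12*6) = 0*72 = 0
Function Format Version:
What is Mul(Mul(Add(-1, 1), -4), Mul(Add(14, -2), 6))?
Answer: 0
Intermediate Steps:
Mul(Mul(Add(-1, 1), -4), Mul(Add(14, -2), 6)) = Mul(Mul(0, -4), Mul(12, 6)) = Mul(0, 72) = 0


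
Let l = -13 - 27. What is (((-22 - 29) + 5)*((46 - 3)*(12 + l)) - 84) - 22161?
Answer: 33139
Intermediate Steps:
l = -40
(((-22 - 29) + 5)*((46 - 3)*(12 + l)) - 84) - 22161 = (((-22 - 29) + 5)*((46 - 3)*(12 - 40)) - 84) - 22161 = ((-51 + 5)*(43*(-28)) - 84) - 22161 = (-46*(-1204) - 84) - 22161 = (55384 - 84) - 22161 = 55300 - 22161 = 33139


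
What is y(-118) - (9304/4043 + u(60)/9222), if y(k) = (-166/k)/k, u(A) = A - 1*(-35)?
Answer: -150779644136/64893752313 ≈ -2.3235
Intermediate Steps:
u(A) = 35 + A (u(A) = A + 35 = 35 + A)
y(k) = -166/k**2
y(-118) - (9304/4043 + u(60)/9222) = -166/(-118)**2 - (9304/4043 + (35 + 60)/9222) = -166*1/13924 - (9304*(1/4043) + 95*(1/9222)) = -83/6962 - (9304/4043 + 95/9222) = -83/6962 - 1*86185573/37284546 = -83/6962 - 86185573/37284546 = -150779644136/64893752313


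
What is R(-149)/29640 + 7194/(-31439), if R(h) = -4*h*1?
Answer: -48623129/232962990 ≈ -0.20872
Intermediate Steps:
R(h) = -4*h
R(-149)/29640 + 7194/(-31439) = -4*(-149)/29640 + 7194/(-31439) = 596*(1/29640) + 7194*(-1/31439) = 149/7410 - 7194/31439 = -48623129/232962990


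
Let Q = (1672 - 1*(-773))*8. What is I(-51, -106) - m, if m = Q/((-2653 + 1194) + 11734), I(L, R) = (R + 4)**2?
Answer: 7125436/685 ≈ 10402.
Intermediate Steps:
Q = 19560 (Q = (1672 + 773)*8 = 2445*8 = 19560)
I(L, R) = (4 + R)**2
m = 1304/685 (m = 19560/((-2653 + 1194) + 11734) = 19560/(-1459 + 11734) = 19560/10275 = 19560*(1/10275) = 1304/685 ≈ 1.9037)
I(-51, -106) - m = (4 - 106)**2 - 1*1304/685 = (-102)**2 - 1304/685 = 10404 - 1304/685 = 7125436/685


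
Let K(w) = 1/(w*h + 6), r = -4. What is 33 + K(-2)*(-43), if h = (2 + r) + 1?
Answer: 221/8 ≈ 27.625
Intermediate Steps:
h = -1 (h = (2 - 4) + 1 = -2 + 1 = -1)
K(w) = 1/(6 - w) (K(w) = 1/(w*(-1) + 6) = 1/(-w + 6) = 1/(6 - w))
33 + K(-2)*(-43) = 33 - 43/(6 - 1*(-2)) = 33 - 43/(6 + 2) = 33 - 43/8 = 221/8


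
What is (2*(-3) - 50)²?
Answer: 3136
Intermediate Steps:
(2*(-3) - 50)² = (-6 - 50)² = (-56)² = 3136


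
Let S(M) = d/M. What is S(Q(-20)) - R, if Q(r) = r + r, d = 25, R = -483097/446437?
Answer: 1632591/3571496 ≈ 0.45712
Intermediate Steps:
R = -483097/446437 (R = -483097*1/446437 = -483097/446437 ≈ -1.0821)
Q(r) = 2*r
S(M) = 25/M
S(Q(-20)) - R = 25/((2*(-20))) - 1*(-483097/446437) = 25/(-40) + 483097/446437 = 25*(-1/40) + 483097/446437 = -5/8 + 483097/446437 = 1632591/3571496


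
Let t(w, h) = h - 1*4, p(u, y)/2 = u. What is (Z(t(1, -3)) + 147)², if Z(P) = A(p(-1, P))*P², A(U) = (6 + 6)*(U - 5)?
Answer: 15752961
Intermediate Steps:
p(u, y) = 2*u
t(w, h) = -4 + h (t(w, h) = h - 4 = -4 + h)
A(U) = -60 + 12*U (A(U) = 12*(-5 + U) = -60 + 12*U)
Z(P) = -84*P² (Z(P) = (-60 + 12*(2*(-1)))*P² = (-60 + 12*(-2))*P² = (-60 - 24)*P² = -84*P²)
(Z(t(1, -3)) + 147)² = (-84*(-4 - 3)² + 147)² = (-84*(-7)² + 147)² = (-84*49 + 147)² = (-4116 + 147)² = (-3969)² = 15752961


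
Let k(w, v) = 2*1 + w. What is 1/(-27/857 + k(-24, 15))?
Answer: -857/18881 ≈ -0.045390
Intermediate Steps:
k(w, v) = 2 + w
1/(-27/857 + k(-24, 15)) = 1/(-27/857 + (2 - 24)) = 1/(-27*1/857 - 22) = 1/(-27/857 - 22) = 1/(-18881/857) = -857/18881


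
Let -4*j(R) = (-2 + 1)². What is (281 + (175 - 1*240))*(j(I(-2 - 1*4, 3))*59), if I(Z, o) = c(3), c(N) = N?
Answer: -3186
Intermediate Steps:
I(Z, o) = 3
j(R) = -¼ (j(R) = -(-2 + 1)²/4 = -¼*(-1)² = -¼*1 = -¼)
(281 + (175 - 1*240))*(j(I(-2 - 1*4, 3))*59) = (281 + (175 - 1*240))*(-¼*59) = (281 + (175 - 240))*(-59/4) = (281 - 65)*(-59/4) = 216*(-59/4) = -3186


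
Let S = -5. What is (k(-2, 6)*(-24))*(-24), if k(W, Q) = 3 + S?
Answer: -1152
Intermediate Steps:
k(W, Q) = -2 (k(W, Q) = 3 - 5 = -2)
(k(-2, 6)*(-24))*(-24) = -2*(-24)*(-24) = 48*(-24) = -1152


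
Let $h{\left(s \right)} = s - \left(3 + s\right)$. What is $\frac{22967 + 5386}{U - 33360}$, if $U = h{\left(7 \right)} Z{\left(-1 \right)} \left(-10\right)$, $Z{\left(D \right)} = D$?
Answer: $- \frac{9451}{11130} \approx -0.84915$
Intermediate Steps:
$h{\left(s \right)} = -3$
$U = -30$ ($U = \left(-3\right) \left(-1\right) \left(-10\right) = 3 \left(-10\right) = -30$)
$\frac{22967 + 5386}{U - 33360} = \frac{22967 + 5386}{-30 - 33360} = \frac{28353}{-33390} = 28353 \left(- \frac{1}{33390}\right) = - \frac{9451}{11130}$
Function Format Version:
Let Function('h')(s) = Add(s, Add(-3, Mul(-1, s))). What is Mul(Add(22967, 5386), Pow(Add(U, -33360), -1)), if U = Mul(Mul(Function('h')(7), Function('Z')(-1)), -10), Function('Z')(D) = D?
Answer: Rational(-9451, 11130) ≈ -0.84915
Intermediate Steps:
Function('h')(s) = -3
U = -30 (U = Mul(Mul(-3, -1), -10) = Mul(3, -10) = -30)
Mul(Add(22967, 5386), Pow(Add(U, -33360), -1)) = Mul(Add(22967, 5386), Pow(Add(-30, -33360), -1)) = Mul(28353, Pow(-33390, -1)) = Mul(28353, Rational(-1, 33390)) = Rational(-9451, 11130)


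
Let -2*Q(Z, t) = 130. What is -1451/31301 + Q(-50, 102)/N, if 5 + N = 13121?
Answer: -21065881/410543916 ≈ -0.051312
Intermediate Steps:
N = 13116 (N = -5 + 13121 = 13116)
Q(Z, t) = -65 (Q(Z, t) = -½*130 = -65)
-1451/31301 + Q(-50, 102)/N = -1451/31301 - 65/13116 = -21065881/410543916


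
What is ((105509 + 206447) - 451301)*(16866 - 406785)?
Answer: 54333263055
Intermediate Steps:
((105509 + 206447) - 451301)*(16866 - 406785) = (311956 - 451301)*(-389919) = -139345*(-389919) = 54333263055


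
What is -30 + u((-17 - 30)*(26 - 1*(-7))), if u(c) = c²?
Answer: 2405571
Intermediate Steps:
-30 + u((-17 - 30)*(26 - 1*(-7))) = -30 + ((-17 - 30)*(26 - 1*(-7)))² = -30 + (-47*(26 + 7))² = -30 + (-47*33)² = -30 + (-1551)² = -30 + 2405601 = 2405571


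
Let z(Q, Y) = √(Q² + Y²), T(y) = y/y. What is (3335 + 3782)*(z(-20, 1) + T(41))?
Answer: 7117 + 7117*√401 ≈ 1.4963e+5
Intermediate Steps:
T(y) = 1
(3335 + 3782)*(z(-20, 1) + T(41)) = (3335 + 3782)*(√((-20)² + 1²) + 1) = 7117*(√(400 + 1) + 1) = 7117*(√401 + 1) = 7117*(1 + √401) = 7117 + 7117*√401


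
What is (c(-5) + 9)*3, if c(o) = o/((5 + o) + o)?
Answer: 30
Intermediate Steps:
c(o) = o/(5 + 2*o)
(c(-5) + 9)*3 = (-5/(5 + 2*(-5)) + 9)*3 = (-5/(5 - 10) + 9)*3 = (-5/(-5) + 9)*3 = (-5*(-⅕) + 9)*3 = (1 + 9)*3 = 10*3 = 30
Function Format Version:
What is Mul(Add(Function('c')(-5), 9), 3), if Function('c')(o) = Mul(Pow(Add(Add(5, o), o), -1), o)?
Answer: 30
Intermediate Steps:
Function('c')(o) = Mul(o, Pow(Add(5, Mul(2, o)), -1)) (Function('c')(o) = Mul(Pow(Add(5, Mul(2, o)), -1), o) = Mul(o, Pow(Add(5, Mul(2, o)), -1)))
Mul(Add(Function('c')(-5), 9), 3) = Mul(Add(Mul(-5, Pow(Add(5, Mul(2, -5)), -1)), 9), 3) = Mul(Add(Mul(-5, Pow(Add(5, -10), -1)), 9), 3) = Mul(Add(Mul(-5, Pow(-5, -1)), 9), 3) = Mul(Add(Mul(-5, Rational(-1, 5)), 9), 3) = Mul(Add(1, 9), 3) = Mul(10, 3) = 30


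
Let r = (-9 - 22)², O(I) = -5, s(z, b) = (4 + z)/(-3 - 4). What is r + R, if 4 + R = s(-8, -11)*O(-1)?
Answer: 6679/7 ≈ 954.14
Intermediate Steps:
s(z, b) = -4/7 - z/7 (s(z, b) = (4 + z)/(-7) = (4 + z)*(-⅐) = -4/7 - z/7)
r = 961 (r = (-31)² = 961)
R = -48/7 (R = -4 + (-4/7 - ⅐*(-8))*(-5) = -4 + (-4/7 + 8/7)*(-5) = -4 + (4/7)*(-5) = -4 - 20/7 = -48/7 ≈ -6.8571)
r + R = 961 - 48/7 = 6679/7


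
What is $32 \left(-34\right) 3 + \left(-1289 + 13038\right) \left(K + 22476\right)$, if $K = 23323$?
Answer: $538089187$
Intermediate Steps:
$32 \left(-34\right) 3 + \left(-1289 + 13038\right) \left(K + 22476\right) = 32 \left(-34\right) 3 + \left(-1289 + 13038\right) \left(23323 + 22476\right) = \left(-1088\right) 3 + 11749 \cdot 45799 = -3264 + 538092451 = 538089187$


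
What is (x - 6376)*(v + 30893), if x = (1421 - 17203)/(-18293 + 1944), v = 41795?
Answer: -7575938928096/16349 ≈ -4.6339e+8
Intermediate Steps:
x = 15782/16349 (x = -15782/(-16349) = -15782*(-1/16349) = 15782/16349 ≈ 0.96532)
(x - 6376)*(v + 30893) = (15782/16349 - 6376)*(41795 + 30893) = -104225442/16349*72688 = -7575938928096/16349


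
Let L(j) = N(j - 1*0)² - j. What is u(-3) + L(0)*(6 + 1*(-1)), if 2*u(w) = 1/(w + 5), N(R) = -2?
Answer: 81/4 ≈ 20.250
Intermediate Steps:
u(w) = 1/(2*(5 + w)) (u(w) = 1/(2*(w + 5)) = 1/(2*(5 + w)))
L(j) = 4 - j (L(j) = (-2)² - j = 4 - j)
u(-3) + L(0)*(6 + 1*(-1)) = 1/(2*(5 - 3)) + (4 - 1*0)*(6 + 1*(-1)) = (½)/2 + (4 + 0)*(6 - 1) = (½)*(½) + 4*5 = ¼ + 20 = 81/4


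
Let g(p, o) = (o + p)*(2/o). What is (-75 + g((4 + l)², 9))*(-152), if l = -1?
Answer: 10792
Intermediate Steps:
g(p, o) = 2*(o + p)/o
(-75 + g((4 + l)², 9))*(-152) = (-75 + (2 + 2*(4 - 1)²/9))*(-152) = (-75 + (2 + 2*3²*(⅑)))*(-152) = (-75 + (2 + 2*9*(⅑)))*(-152) = (-75 + (2 + 2))*(-152) = (-75 + 4)*(-152) = -71*(-152) = 10792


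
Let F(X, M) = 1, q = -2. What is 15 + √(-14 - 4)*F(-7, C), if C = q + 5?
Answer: 15 + 3*I*√2 ≈ 15.0 + 4.2426*I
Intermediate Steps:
C = 3 (C = -2 + 5 = 3)
15 + √(-14 - 4)*F(-7, C) = 15 + √(-14 - 4)*1 = 15 + √(-18)*1 = 15 + (3*I*√2)*1 = 15 + 3*I*√2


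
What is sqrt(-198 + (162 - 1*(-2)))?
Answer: I*sqrt(34) ≈ 5.8309*I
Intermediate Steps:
sqrt(-198 + (162 - 1*(-2))) = sqrt(-198 + (162 + 2)) = sqrt(-198 + 164) = sqrt(-34) = I*sqrt(34)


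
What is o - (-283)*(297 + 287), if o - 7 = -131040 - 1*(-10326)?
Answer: 44565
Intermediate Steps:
o = -120707 (o = 7 + (-131040 - 1*(-10326)) = 7 + (-131040 + 10326) = 7 - 120714 = -120707)
o - (-283)*(297 + 287) = -120707 - (-283)*(297 + 287) = -120707 - (-283)*584 = -120707 - 1*(-165272) = -120707 + 165272 = 44565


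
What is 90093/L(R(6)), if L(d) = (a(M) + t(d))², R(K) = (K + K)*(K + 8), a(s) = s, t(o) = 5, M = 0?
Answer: 90093/25 ≈ 3603.7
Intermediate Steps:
R(K) = 2*K*(8 + K) (R(K) = (2*K)*(8 + K) = 2*K*(8 + K))
L(d) = 25 (L(d) = (0 + 5)² = 5² = 25)
90093/L(R(6)) = 90093/25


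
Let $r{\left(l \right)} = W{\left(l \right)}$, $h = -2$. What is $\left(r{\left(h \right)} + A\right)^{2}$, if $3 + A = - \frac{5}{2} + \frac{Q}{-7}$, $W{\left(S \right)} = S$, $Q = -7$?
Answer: $\frac{169}{4} \approx 42.25$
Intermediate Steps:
$r{\left(l \right)} = l$
$A = - \frac{9}{2}$ ($A = -3 - \left(-1 + \frac{5}{2}\right) = -3 - \frac{3}{2} = - \frac{9}{2} \approx -4.5$)
$\left(r{\left(h \right)} + A\right)^{2} = \left(-2 - \frac{9}{2}\right)^{2} = \left(- \frac{13}{2}\right)^{2} = \frac{169}{4}$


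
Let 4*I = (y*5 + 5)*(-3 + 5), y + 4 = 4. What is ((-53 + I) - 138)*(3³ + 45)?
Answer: -13572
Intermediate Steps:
y = 0 (y = -4 + 4 = 0)
I = 5/2 (I = ((0*5 + 5)*(-3 + 5))/4 = ((0 + 5)*2)/4 = (5*2)/4 = (¼)*10 = 5/2 ≈ 2.5000)
((-53 + I) - 138)*(3³ + 45) = ((-53 + 5/2) - 138)*(3³ + 45) = (-101/2 - 138)*(27 + 45) = -377/2*72 = -13572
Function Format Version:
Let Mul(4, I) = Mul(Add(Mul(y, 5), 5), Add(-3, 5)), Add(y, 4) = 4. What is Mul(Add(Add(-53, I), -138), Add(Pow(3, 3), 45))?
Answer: -13572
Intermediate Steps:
y = 0 (y = Add(-4, 4) = 0)
I = Rational(5, 2) (I = Mul(Rational(1, 4), Mul(Add(Mul(0, 5), 5), Add(-3, 5))) = Mul(Rational(1, 4), Mul(Add(0, 5), 2)) = Mul(Rational(1, 4), Mul(5, 2)) = Mul(Rational(1, 4), 10) = Rational(5, 2) ≈ 2.5000)
Mul(Add(Add(-53, I), -138), Add(Pow(3, 3), 45)) = Mul(Add(Add(-53, Rational(5, 2)), -138), Add(Pow(3, 3), 45)) = Mul(Add(Rational(-101, 2), -138), Add(27, 45)) = Mul(Rational(-377, 2), 72) = -13572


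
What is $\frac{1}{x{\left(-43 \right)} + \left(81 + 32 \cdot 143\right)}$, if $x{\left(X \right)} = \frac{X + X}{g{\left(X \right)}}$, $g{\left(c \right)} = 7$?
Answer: $\frac{7}{32513} \approx 0.0002153$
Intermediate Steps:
$x{\left(X \right)} = \frac{2 X}{7}$ ($x{\left(X \right)} = \frac{X + X}{7} = 2 X \frac{1}{7} = \frac{2 X}{7}$)
$\frac{1}{x{\left(-43 \right)} + \left(81 + 32 \cdot 143\right)} = \frac{1}{\frac{2}{7} \left(-43\right) + \left(81 + 32 \cdot 143\right)} = \frac{1}{- \frac{86}{7} + \left(81 + 4576\right)} = \frac{1}{- \frac{86}{7} + 4657} = \frac{1}{\frac{32513}{7}} = \frac{7}{32513}$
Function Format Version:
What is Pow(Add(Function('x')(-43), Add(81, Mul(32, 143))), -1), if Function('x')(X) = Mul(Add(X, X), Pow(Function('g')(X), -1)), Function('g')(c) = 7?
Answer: Rational(7, 32513) ≈ 0.00021530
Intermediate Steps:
Function('x')(X) = Mul(Rational(2, 7), X) (Function('x')(X) = Mul(Add(X, X), Pow(7, -1)) = Mul(Mul(2, X), Rational(1, 7)) = Mul(Rational(2, 7), X))
Pow(Add(Function('x')(-43), Add(81, Mul(32, 143))), -1) = Pow(Add(Mul(Rational(2, 7), -43), Add(81, Mul(32, 143))), -1) = Pow(Add(Rational(-86, 7), Add(81, 4576)), -1) = Pow(Add(Rational(-86, 7), 4657), -1) = Pow(Rational(32513, 7), -1) = Rational(7, 32513)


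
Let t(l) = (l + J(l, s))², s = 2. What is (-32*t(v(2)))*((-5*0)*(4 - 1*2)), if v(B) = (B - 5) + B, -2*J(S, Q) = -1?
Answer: 0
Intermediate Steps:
J(S, Q) = ½ (J(S, Q) = -½*(-1) = ½)
v(B) = -5 + 2*B (v(B) = (-5 + B) + B = -5 + 2*B)
t(l) = (½ + l)² (t(l) = (l + ½)² = (½ + l)²)
(-32*t(v(2)))*((-5*0)*(4 - 1*2)) = (-8*(1 + 2*(-5 + 2*2))²)*((-5*0)*(4 - 1*2)) = (-8*(1 + 2*(-5 + 4))²)*(0*(4 - 2)) = (-8*(1 + 2*(-1))²)*(0*2) = -8*(1 - 2)²*0 = -8*(-1)²*0 = -8*0 = 0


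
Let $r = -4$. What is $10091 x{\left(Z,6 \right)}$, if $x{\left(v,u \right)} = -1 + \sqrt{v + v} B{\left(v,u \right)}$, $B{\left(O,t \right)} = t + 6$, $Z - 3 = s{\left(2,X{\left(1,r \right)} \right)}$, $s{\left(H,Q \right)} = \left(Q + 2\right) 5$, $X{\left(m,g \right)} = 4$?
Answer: $-10091 + 121092 \sqrt{66} \approx 9.7367 \cdot 10^{5}$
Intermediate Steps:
$s{\left(H,Q \right)} = 10 + 5 Q$ ($s{\left(H,Q \right)} = \left(2 + Q\right) 5 = 10 + 5 Q$)
$Z = 33$ ($Z = 3 + \left(10 + 5 \cdot 4\right) = 3 + \left(10 + 20\right) = 3 + 30 = 33$)
$B{\left(O,t \right)} = 6 + t$
$x{\left(v,u \right)} = -1 + \sqrt{2} \sqrt{v} \left(6 + u\right)$ ($x{\left(v,u \right)} = -1 + \sqrt{v + v} \left(6 + u\right) = -1 + \sqrt{2 v} \left(6 + u\right) = -1 + \sqrt{2} \sqrt{v} \left(6 + u\right)$)
$10091 x{\left(Z,6 \right)} = 10091 \left(-1 + \sqrt{2} \sqrt{33} \left(6 + 6\right)\right) = 10091 \left(-1 + \sqrt{2} \sqrt{33} \cdot 12\right) = 10091 \left(-1 + 12 \sqrt{66}\right) = -10091 + 121092 \sqrt{66}$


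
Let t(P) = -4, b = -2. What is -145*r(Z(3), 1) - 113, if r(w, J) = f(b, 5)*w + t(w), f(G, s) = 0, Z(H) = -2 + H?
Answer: 467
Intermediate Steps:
r(w, J) = -4 (r(w, J) = 0*w - 4 = 0 - 4 = -4)
-145*r(Z(3), 1) - 113 = -145*(-4) - 113 = 580 - 113 = 467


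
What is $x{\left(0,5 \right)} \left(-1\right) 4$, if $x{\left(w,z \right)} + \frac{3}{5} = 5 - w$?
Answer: $- \frac{88}{5} \approx -17.6$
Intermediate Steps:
$x{\left(w,z \right)} = \frac{22}{5} - w$ ($x{\left(w,z \right)} = - \frac{3}{5} - \left(-5 + w\right) = \frac{22}{5} - w$)
$x{\left(0,5 \right)} \left(-1\right) 4 = \left(\frac{22}{5} - 0\right) \left(-1\right) 4 = \left(\frac{22}{5} + 0\right) \left(-1\right) 4 = \frac{22}{5} \left(-1\right) 4 = \left(- \frac{22}{5}\right) 4 = - \frac{88}{5}$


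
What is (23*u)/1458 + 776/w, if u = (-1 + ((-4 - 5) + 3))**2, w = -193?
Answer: -913897/281394 ≈ -3.2477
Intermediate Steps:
u = 49 (u = (-1 + (-9 + 3))**2 = (-1 - 6)**2 = (-7)**2 = 49)
(23*u)/1458 + 776/w = (23*49)/1458 + 776/(-193) = 1127*(1/1458) + 776*(-1/193) = 1127/1458 - 776/193 = -913897/281394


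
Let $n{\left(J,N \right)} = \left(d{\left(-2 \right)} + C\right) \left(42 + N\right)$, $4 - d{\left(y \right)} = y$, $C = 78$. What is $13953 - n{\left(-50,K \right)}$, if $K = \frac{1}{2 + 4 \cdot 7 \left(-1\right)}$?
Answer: $\frac{135567}{13} \approx 10428.0$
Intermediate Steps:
$d{\left(y \right)} = 4 - y$
$K = - \frac{1}{26}$ ($K = \frac{1}{2 + 28 \left(-1\right)} = \frac{1}{2 - 28} = \frac{1}{-26} = - \frac{1}{26} \approx -0.038462$)
$n{\left(J,N \right)} = 3528 + 84 N$ ($n{\left(J,N \right)} = \left(\left(4 - -2\right) + 78\right) \left(42 + N\right) = \left(\left(4 + 2\right) + 78\right) \left(42 + N\right) = \left(6 + 78\right) \left(42 + N\right) = 84 \left(42 + N\right) = 3528 + 84 N$)
$13953 - n{\left(-50,K \right)} = 13953 - \left(3528 + 84 \left(- \frac{1}{26}\right)\right) = 13953 - \left(3528 - \frac{42}{13}\right) = 13953 - \frac{45822}{13} = \frac{135567}{13}$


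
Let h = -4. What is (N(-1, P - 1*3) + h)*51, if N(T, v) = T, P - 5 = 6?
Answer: -255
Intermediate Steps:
P = 11 (P = 5 + 6 = 11)
(N(-1, P - 1*3) + h)*51 = (-1 - 4)*51 = -5*51 = -255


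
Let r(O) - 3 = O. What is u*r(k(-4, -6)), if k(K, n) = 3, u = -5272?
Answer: -31632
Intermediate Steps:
r(O) = 3 + O
u*r(k(-4, -6)) = -5272*(3 + 3) = -5272*6 = -31632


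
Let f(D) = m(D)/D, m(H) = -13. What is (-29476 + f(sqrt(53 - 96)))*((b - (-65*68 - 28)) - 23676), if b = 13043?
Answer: 182309060 - 80405*I*sqrt(43)/43 ≈ 1.8231e+8 - 12262.0*I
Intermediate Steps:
f(D) = -13/D
(-29476 + f(sqrt(53 - 96)))*((b - (-65*68 - 28)) - 23676) = (-29476 - 13/sqrt(53 - 96))*((13043 - (-65*68 - 28)) - 23676) = (-29476 - 13*(-I*sqrt(43)/43))*((13043 - (-4420 - 28)) - 23676) = (-29476 - 13*(-I*sqrt(43)/43))*((13043 - 1*(-4448)) - 23676) = (-29476 - (-13)*I*sqrt(43)/43)*((13043 + 4448) - 23676) = (-29476 + 13*I*sqrt(43)/43)*(17491 - 23676) = (-29476 + 13*I*sqrt(43)/43)*(-6185) = 182309060 - 80405*I*sqrt(43)/43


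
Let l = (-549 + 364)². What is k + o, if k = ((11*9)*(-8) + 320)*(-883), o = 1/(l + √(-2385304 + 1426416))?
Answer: 488590469624313/1172309513 - 2*I*√239722/1172309513 ≈ 4.1678e+5 - 8.353e-7*I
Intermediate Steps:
l = 34225 (l = (-185)² = 34225)
o = 1/(34225 + 2*I*√239722) (o = 1/(34225 + √(-2385304 + 1426416)) = 1/(34225 + √(-958888)) = 1/(34225 + 2*I*√239722) ≈ 2.9195e-5 - 8.353e-7*I)
k = 416776 (k = (99*(-8) + 320)*(-883) = (-792 + 320)*(-883) = -472*(-883) = 416776)
k + o = 416776 + (34225/1172309513 - 2*I*√239722/1172309513) = 488590469624313/1172309513 - 2*I*√239722/1172309513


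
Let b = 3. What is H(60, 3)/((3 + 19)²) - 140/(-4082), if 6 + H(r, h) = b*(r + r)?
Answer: 378197/493922 ≈ 0.76570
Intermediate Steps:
H(r, h) = -6 + 6*r (H(r, h) = -6 + 3*(r + r) = -6 + 3*(2*r) = -6 + 6*r)
H(60, 3)/((3 + 19)²) - 140/(-4082) = (-6 + 6*60)/((3 + 19)²) - 140/(-4082) = (-6 + 360)/(22²) - 140*(-1/4082) = 354/484 + 70/2041 = 354*(1/484) + 70/2041 = 177/242 + 70/2041 = 378197/493922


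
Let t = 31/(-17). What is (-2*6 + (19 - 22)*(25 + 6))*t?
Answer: 3255/17 ≈ 191.47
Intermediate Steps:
t = -31/17 (t = 31*(-1/17) = -31/17 ≈ -1.8235)
(-2*6 + (19 - 22)*(25 + 6))*t = (-2*6 + (19 - 22)*(25 + 6))*(-31/17) = (-12 - 3*31)*(-31/17) = (-12 - 93)*(-31/17) = -105*(-31/17) = 3255/17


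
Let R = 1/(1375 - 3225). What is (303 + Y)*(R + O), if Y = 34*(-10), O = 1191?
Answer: -2203349/50 ≈ -44067.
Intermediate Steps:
R = -1/1850 (R = 1/(-1850) = -1/1850 ≈ -0.00054054)
Y = -340
(303 + Y)*(R + O) = (303 - 340)*(-1/1850 + 1191) = -37*2203349/1850 = -2203349/50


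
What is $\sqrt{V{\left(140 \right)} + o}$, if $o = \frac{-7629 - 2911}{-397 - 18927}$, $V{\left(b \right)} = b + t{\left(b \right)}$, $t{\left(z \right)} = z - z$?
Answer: $\frac{5 \sqrt{131205129}}{4831} \approx 11.855$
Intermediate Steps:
$t{\left(z \right)} = 0$
$V{\left(b \right)} = b$ ($V{\left(b \right)} = b + 0 = b$)
$o = \frac{2635}{4831}$ ($o = - \frac{10540}{-19324} = \left(-10540\right) \left(- \frac{1}{19324}\right) = \frac{2635}{4831} \approx 0.54544$)
$\sqrt{V{\left(140 \right)} + o} = \sqrt{140 + \frac{2635}{4831}} = \sqrt{\frac{678975}{4831}} = \frac{5 \sqrt{131205129}}{4831}$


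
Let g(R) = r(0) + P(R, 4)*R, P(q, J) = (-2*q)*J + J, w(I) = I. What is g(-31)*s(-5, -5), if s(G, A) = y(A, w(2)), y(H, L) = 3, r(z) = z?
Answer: -23436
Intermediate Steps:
P(q, J) = J - 2*J*q (P(q, J) = -2*J*q + J = J - 2*J*q)
s(G, A) = 3
g(R) = R*(4 - 8*R) (g(R) = 0 + (4*(1 - 2*R))*R = 0 + (4 - 8*R)*R = 0 + R*(4 - 8*R) = R*(4 - 8*R))
g(-31)*s(-5, -5) = (4*(-31)*(1 - 2*(-31)))*3 = (4*(-31)*(1 + 62))*3 = (4*(-31)*63)*3 = -7812*3 = -23436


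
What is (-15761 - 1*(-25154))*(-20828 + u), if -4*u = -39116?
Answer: -103783257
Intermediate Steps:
u = 9779 (u = -1/4*(-39116) = 9779)
(-15761 - 1*(-25154))*(-20828 + u) = (-15761 - 1*(-25154))*(-20828 + 9779) = (-15761 + 25154)*(-11049) = 9393*(-11049) = -103783257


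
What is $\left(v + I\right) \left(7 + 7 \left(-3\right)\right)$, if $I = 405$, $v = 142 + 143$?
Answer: $-9660$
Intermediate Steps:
$v = 285$
$\left(v + I\right) \left(7 + 7 \left(-3\right)\right) = \left(285 + 405\right) \left(7 + 7 \left(-3\right)\right) = 690 \left(7 - 21\right) = 690 \left(-14\right) = -9660$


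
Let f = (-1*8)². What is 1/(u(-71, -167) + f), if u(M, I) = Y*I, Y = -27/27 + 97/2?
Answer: -2/15737 ≈ -0.00012709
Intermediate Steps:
Y = 95/2 (Y = -27*1/27 + 97*(½) = -1 + 97/2 = 95/2 ≈ 47.500)
f = 64 (f = (-8)² = 64)
u(M, I) = 95*I/2
1/(u(-71, -167) + f) = 1/((95/2)*(-167) + 64) = 1/(-15865/2 + 64) = 1/(-15737/2) = -2/15737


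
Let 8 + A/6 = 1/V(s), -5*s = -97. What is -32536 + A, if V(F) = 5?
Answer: -162914/5 ≈ -32583.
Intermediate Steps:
s = 97/5 (s = -⅕*(-97) = 97/5 ≈ 19.400)
A = -234/5 (A = -48 + 6/5 = -234/5 ≈ -46.800)
-32536 + A = -32536 - 234/5 = -162914/5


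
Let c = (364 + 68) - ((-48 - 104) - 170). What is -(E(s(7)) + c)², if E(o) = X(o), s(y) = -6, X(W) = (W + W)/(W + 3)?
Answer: -574564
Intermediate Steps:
X(W) = 2*W/(3 + W) (X(W) = (2*W)/(3 + W) = 2*W/(3 + W))
E(o) = 2*o/(3 + o)
c = 754 (c = 432 - (-152 - 170) = 432 - 1*(-322) = 432 + 322 = 754)
-(E(s(7)) + c)² = -(2*(-6)/(3 - 6) + 754)² = -(2*(-6)/(-3) + 754)² = -(2*(-6)*(-⅓) + 754)² = -(4 + 754)² = -1*758² = -1*574564 = -574564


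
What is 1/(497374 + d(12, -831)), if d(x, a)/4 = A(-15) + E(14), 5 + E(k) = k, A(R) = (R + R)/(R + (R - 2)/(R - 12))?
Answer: 97/48249580 ≈ 2.0104e-6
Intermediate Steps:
A(R) = 2*R/(R + (-2 + R)/(-12 + R)) (A(R) = (2*R)/(R + (-2 + R)/(-12 + R)) = 2*R/(R + (-2 + R)/(-12 + R)))
E(k) = -5 + k
d(x, a) = 4302/97 (d(x, a) = 4*(2*(-15)*(-12 - 15)/(-2 + (-15)² - 11*(-15)) + (-5 + 14)) = 4*(2*(-15)*(-27)/(-2 + 225 + 165) + 9) = 4*(2*(-15)*(-27)/388 + 9) = 4*(2*(-15)*(1/388)*(-27) + 9) = 4*(405/194 + 9) = 4*(2151/194) = 4302/97)
1/(497374 + d(12, -831)) = 1/(497374 + 4302/97) = 1/(48249580/97) = 97/48249580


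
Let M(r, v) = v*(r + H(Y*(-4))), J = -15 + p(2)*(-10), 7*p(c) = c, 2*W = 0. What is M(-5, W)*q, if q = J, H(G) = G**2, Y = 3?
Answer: 0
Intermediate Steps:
W = 0 (W = (1/2)*0 = 0)
p(c) = c/7
J = -125/7 (J = -15 + ((1/7)*2)*(-10) = -15 + (2/7)*(-10) = -15 - 20/7 = -125/7 ≈ -17.857)
q = -125/7 ≈ -17.857
M(r, v) = v*(144 + r) (M(r, v) = v*(r + (3*(-4))**2) = v*(r + (-12)**2) = v*(r + 144) = v*(144 + r))
M(-5, W)*q = (0*(144 - 5))*(-125/7) = (0*139)*(-125/7) = 0*(-125/7) = 0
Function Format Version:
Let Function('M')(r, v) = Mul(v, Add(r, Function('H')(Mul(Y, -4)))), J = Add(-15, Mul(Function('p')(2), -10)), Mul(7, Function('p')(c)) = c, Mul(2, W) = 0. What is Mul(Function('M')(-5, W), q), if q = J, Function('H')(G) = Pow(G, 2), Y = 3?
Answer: 0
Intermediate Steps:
W = 0 (W = Mul(Rational(1, 2), 0) = 0)
Function('p')(c) = Mul(Rational(1, 7), c)
J = Rational(-125, 7) (J = Add(-15, Mul(Mul(Rational(1, 7), 2), -10)) = Add(-15, Mul(Rational(2, 7), -10)) = Add(-15, Rational(-20, 7)) = Rational(-125, 7) ≈ -17.857)
q = Rational(-125, 7) ≈ -17.857
Function('M')(r, v) = Mul(v, Add(144, r)) (Function('M')(r, v) = Mul(v, Add(r, Pow(Mul(3, -4), 2))) = Mul(v, Add(r, Pow(-12, 2))) = Mul(v, Add(r, 144)) = Mul(v, Add(144, r)))
Mul(Function('M')(-5, W), q) = Mul(Mul(0, Add(144, -5)), Rational(-125, 7)) = Mul(Mul(0, 139), Rational(-125, 7)) = Mul(0, Rational(-125, 7)) = 0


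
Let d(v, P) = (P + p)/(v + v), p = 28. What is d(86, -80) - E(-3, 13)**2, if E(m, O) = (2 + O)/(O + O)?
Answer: -18463/29068 ≈ -0.63517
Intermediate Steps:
d(v, P) = (28 + P)/(2*v) (d(v, P) = (P + 28)/(v + v) = (28 + P)/((2*v)) = (28 + P)*(1/(2*v)) = (28 + P)/(2*v))
E(m, O) = (2 + O)/(2*O) (E(m, O) = (2 + O)/((2*O)) = (2 + O)*(1/(2*O)) = (2 + O)/(2*O))
d(86, -80) - E(-3, 13)**2 = (1/2)*(28 - 80)/86 - ((1/2)*(2 + 13)/13)**2 = (1/2)*(1/86)*(-52) - ((1/2)*(1/13)*15)**2 = -13/43 - (15/26)**2 = -13/43 - 1*225/676 = -13/43 - 225/676 = -18463/29068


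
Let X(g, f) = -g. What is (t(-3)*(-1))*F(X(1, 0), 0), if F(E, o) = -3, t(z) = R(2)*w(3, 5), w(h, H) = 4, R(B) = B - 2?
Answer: 0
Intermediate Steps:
R(B) = -2 + B
t(z) = 0 (t(z) = (-2 + 2)*4 = 0*4 = 0)
(t(-3)*(-1))*F(X(1, 0), 0) = (0*(-1))*(-3) = 0*(-3) = 0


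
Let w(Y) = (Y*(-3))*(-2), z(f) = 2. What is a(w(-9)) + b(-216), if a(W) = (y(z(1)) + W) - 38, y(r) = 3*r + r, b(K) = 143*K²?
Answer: 6671724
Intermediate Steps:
y(r) = 4*r
w(Y) = 6*Y (w(Y) = -3*Y*(-2) = 6*Y)
a(W) = -30 + W (a(W) = (4*2 + W) - 38 = (8 + W) - 38 = -30 + W)
a(w(-9)) + b(-216) = (-30 + 6*(-9)) + 143*(-216)² = (-30 - 54) + 143*46656 = -84 + 6671808 = 6671724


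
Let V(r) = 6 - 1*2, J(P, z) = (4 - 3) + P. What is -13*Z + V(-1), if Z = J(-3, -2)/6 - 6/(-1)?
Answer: -209/3 ≈ -69.667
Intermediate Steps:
J(P, z) = 1 + P
V(r) = 4 (V(r) = 6 - 2 = 4)
Z = 17/3 (Z = (1 - 3)/6 - 6/(-1) = -2*⅙ - 6*(-1) = -⅓ + 6 = 17/3 ≈ 5.6667)
-13*Z + V(-1) = -13*17/3 + 4 = -221/3 + 4 = -209/3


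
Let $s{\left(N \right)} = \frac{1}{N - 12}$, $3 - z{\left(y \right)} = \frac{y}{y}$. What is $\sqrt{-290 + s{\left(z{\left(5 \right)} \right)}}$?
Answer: $\frac{i \sqrt{29010}}{10} \approx 17.032 i$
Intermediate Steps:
$z{\left(y \right)} = 2$ ($z{\left(y \right)} = 3 - \frac{y}{y} = 3 - 1 = 2$)
$s{\left(N \right)} = \frac{1}{-12 + N}$
$\sqrt{-290 + s{\left(z{\left(5 \right)} \right)}} = \sqrt{-290 + \frac{1}{-12 + 2}} = \sqrt{-290 + \frac{1}{-10}} = \sqrt{-290 - \frac{1}{10}} = \sqrt{- \frac{2901}{10}} = \frac{i \sqrt{29010}}{10}$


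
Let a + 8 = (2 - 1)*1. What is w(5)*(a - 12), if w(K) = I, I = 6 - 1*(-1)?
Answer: -133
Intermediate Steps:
I = 7 (I = 6 + 1 = 7)
w(K) = 7
a = -7 (a = -8 + (2 - 1)*1 = -8 + 1*1 = -8 + 1 = -7)
w(5)*(a - 12) = 7*(-7 - 12) = 7*(-19) = -133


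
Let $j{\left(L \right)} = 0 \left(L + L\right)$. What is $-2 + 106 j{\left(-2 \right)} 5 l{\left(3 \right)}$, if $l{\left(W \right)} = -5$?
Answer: $-2$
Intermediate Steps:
$j{\left(L \right)} = 0$ ($j{\left(L \right)} = 0 \cdot 2 L = 0$)
$-2 + 106 j{\left(-2 \right)} 5 l{\left(3 \right)} = -2 + 106 \cdot 0 \cdot 5 \left(-5\right) = -2 + 106 \cdot 0 \left(-5\right) = -2 + 106 \cdot 0 = -2 + 0 = -2$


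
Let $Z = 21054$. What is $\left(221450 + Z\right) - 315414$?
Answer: $-72910$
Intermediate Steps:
$\left(221450 + Z\right) - 315414 = \left(221450 + 21054\right) - 315414 = 242504 - 315414 = -72910$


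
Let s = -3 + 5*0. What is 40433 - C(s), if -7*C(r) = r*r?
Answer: 283040/7 ≈ 40434.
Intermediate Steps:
s = -3 (s = -3 + 0 = -3)
C(r) = -r**2/7 (C(r) = -r*r/7 = -r**2/7)
40433 - C(s) = 40433 - (-1)*(-3)**2/7 = 40433 - (-1)*9/7 = 40433 - 1*(-9/7) = 40433 + 9/7 = 283040/7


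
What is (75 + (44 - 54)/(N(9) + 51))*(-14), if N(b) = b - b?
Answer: -53410/51 ≈ -1047.3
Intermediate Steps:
N(b) = 0
(75 + (44 - 54)/(N(9) + 51))*(-14) = (75 + (44 - 54)/(0 + 51))*(-14) = (75 - 10/51)*(-14) = (3815/51)*(-14) = -53410/51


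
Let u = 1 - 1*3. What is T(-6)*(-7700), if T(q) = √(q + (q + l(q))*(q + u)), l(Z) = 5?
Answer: -7700*√2 ≈ -10889.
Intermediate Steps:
u = -2 (u = 1 - 3 = -2)
T(q) = √(q + (-2 + q)*(5 + q)) (T(q) = √(q + (q + 5)*(q - 2)) = √(q + (5 + q)*(-2 + q)) = √(q + (-2 + q)*(5 + q)))
T(-6)*(-7700) = √(-10 + (-6)² + 4*(-6))*(-7700) = √(-10 + 36 - 24)*(-7700) = √2*(-7700) = -7700*√2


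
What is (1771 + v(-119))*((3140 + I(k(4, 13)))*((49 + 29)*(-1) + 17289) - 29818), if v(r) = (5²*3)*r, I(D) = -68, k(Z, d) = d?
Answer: -378034343596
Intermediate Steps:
v(r) = 75*r (v(r) = (25*3)*r = 75*r)
(1771 + v(-119))*((3140 + I(k(4, 13)))*((49 + 29)*(-1) + 17289) - 29818) = (1771 + 75*(-119))*((3140 - 68)*((49 + 29)*(-1) + 17289) - 29818) = (1771 - 8925)*(3072*(78*(-1) + 17289) - 29818) = -7154*(3072*(-78 + 17289) - 29818) = -7154*(3072*17211 - 29818) = -7154*(52872192 - 29818) = -7154*52842374 = -378034343596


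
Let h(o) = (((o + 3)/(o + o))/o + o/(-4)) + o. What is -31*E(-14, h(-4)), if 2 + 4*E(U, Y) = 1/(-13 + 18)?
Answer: 279/20 ≈ 13.950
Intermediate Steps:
h(o) = 3*o/4 + (3 + o)/(2*o²) (h(o) = (((3 + o)/((2*o)))/o + o*(-¼)) + o = (((3 + o)*(1/(2*o)))/o - o/4) + o = (((3 + o)/(2*o))/o - o/4) + o = ((3 + o)/(2*o²) - o/4) + o = (-o/4 + (3 + o)/(2*o²)) + o = 3*o/4 + (3 + o)/(2*o²))
E(U, Y) = -9/20 (E(U, Y) = -½ + 1/(4*(-13 + 18)) = -½ + (¼)/5 = -½ + (¼)*(⅕) = -½ + 1/20 = -9/20)
-31*E(-14, h(-4)) = -31*(-9/20) = 279/20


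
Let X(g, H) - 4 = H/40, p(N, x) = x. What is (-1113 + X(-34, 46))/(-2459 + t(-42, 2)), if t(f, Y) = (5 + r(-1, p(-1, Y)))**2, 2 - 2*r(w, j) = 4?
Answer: 22157/48860 ≈ 0.45348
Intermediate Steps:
X(g, H) = 4 + H/40
r(w, j) = -1 (r(w, j) = 1 - 1/2*4 = 1 - 2 = -1)
t(f, Y) = 16 (t(f, Y) = (5 - 1)**2 = 4**2 = 16)
(-1113 + X(-34, 46))/(-2459 + t(-42, 2)) = (-1113 + (4 + (1/40)*46))/(-2459 + 16) = (-1113 + (4 + 23/20))/(-2443) = (-1113 + 103/20)*(-1/2443) = -22157/20*(-1/2443) = 22157/48860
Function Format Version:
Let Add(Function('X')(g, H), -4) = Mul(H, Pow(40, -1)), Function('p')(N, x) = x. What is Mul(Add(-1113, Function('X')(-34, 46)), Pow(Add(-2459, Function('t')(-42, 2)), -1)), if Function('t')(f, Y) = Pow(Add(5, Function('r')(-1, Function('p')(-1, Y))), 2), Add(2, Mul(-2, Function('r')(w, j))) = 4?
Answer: Rational(22157, 48860) ≈ 0.45348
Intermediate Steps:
Function('X')(g, H) = Add(4, Mul(Rational(1, 40), H)) (Function('X')(g, H) = Add(4, Mul(H, Pow(40, -1))) = Add(4, Mul(H, Rational(1, 40))) = Add(4, Mul(Rational(1, 40), H)))
Function('r')(w, j) = -1 (Function('r')(w, j) = Add(1, Mul(Rational(-1, 2), 4)) = Add(1, -2) = -1)
Function('t')(f, Y) = 16 (Function('t')(f, Y) = Pow(Add(5, -1), 2) = Pow(4, 2) = 16)
Mul(Add(-1113, Function('X')(-34, 46)), Pow(Add(-2459, Function('t')(-42, 2)), -1)) = Mul(Add(-1113, Add(4, Mul(Rational(1, 40), 46))), Pow(Add(-2459, 16), -1)) = Mul(Add(-1113, Add(4, Rational(23, 20))), Pow(-2443, -1)) = Mul(Add(-1113, Rational(103, 20)), Rational(-1, 2443)) = Mul(Rational(-22157, 20), Rational(-1, 2443)) = Rational(22157, 48860)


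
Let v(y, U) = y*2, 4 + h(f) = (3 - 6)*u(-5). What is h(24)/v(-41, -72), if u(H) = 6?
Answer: 11/41 ≈ 0.26829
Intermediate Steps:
h(f) = -22 (h(f) = -4 + (3 - 6)*6 = -4 - 3*6 = -4 - 18 = -22)
v(y, U) = 2*y
h(24)/v(-41, -72) = -22/(2*(-41)) = -22/(-82) = -22*(-1/82) = 11/41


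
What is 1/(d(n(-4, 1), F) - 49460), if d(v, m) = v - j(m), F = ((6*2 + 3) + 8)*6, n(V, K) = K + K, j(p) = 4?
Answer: -1/49462 ≈ -2.0218e-5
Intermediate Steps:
n(V, K) = 2*K
F = 138 (F = ((12 + 3) + 8)*6 = (15 + 8)*6 = 23*6 = 138)
d(v, m) = -4 + v (d(v, m) = v - 1*4 = v - 4 = -4 + v)
1/(d(n(-4, 1), F) - 49460) = 1/((-4 + 2*1) - 49460) = 1/((-4 + 2) - 49460) = 1/(-2 - 49460) = 1/(-49462) = -1/49462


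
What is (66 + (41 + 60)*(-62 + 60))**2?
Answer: 18496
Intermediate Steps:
(66 + (41 + 60)*(-62 + 60))**2 = (66 + 101*(-2))**2 = (66 - 202)**2 = (-136)**2 = 18496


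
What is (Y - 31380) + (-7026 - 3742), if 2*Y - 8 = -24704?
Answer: -54496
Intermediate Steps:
Y = -12348 (Y = 4 + (½)*(-24704) = 4 - 12352 = -12348)
(Y - 31380) + (-7026 - 3742) = (-12348 - 31380) + (-7026 - 3742) = -43728 - 10768 = -54496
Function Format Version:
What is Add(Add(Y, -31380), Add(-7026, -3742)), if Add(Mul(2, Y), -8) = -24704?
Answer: -54496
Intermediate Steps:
Y = -12348 (Y = Add(4, Mul(Rational(1, 2), -24704)) = Add(4, -12352) = -12348)
Add(Add(Y, -31380), Add(-7026, -3742)) = Add(Add(-12348, -31380), Add(-7026, -3742)) = Add(-43728, -10768) = -54496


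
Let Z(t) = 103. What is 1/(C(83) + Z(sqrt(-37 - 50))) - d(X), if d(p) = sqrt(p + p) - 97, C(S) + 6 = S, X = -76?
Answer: 17461/180 - 2*I*sqrt(38) ≈ 97.006 - 12.329*I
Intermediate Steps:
C(S) = -6 + S
d(p) = -97 + sqrt(2)*sqrt(p) (d(p) = sqrt(2*p) - 97 = sqrt(2)*sqrt(p) - 97 = -97 + sqrt(2)*sqrt(p))
1/(C(83) + Z(sqrt(-37 - 50))) - d(X) = 1/((-6 + 83) + 103) - (-97 + sqrt(2)*sqrt(-76)) = 1/(77 + 103) - (-97 + sqrt(2)*(2*I*sqrt(19))) = 1/180 - (-97 + 2*I*sqrt(38)) = 1/180 + (97 - 2*I*sqrt(38)) = 17461/180 - 2*I*sqrt(38)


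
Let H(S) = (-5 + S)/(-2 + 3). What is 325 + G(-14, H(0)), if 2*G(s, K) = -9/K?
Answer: 3259/10 ≈ 325.90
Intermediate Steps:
H(S) = -5 + S (H(S) = (-5 + S)/1 = (-5 + S)*1 = -5 + S)
G(s, K) = -9/(2*K) (G(s, K) = (-9/K)/2 = -9/(2*K))
325 + G(-14, H(0)) = 325 - 9/(2*(-5 + 0)) = 325 - 9/2/(-5) = 325 - 9/2*(-⅕) = 325 + 9/10 = 3259/10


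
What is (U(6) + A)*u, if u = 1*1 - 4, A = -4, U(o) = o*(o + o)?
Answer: -204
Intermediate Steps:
U(o) = 2*o² (U(o) = o*(2*o) = 2*o²)
u = -3 (u = 1 - 4 = -3)
(U(6) + A)*u = (2*6² - 4)*(-3) = (2*36 - 4)*(-3) = (72 - 4)*(-3) = 68*(-3) = -204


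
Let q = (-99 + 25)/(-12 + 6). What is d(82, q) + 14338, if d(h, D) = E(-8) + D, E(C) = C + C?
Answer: 43003/3 ≈ 14334.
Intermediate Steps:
E(C) = 2*C
q = 37/3 (q = -74/(-6) = -74*(-⅙) = 37/3 ≈ 12.333)
d(h, D) = -16 + D (d(h, D) = 2*(-8) + D = -16 + D)
d(82, q) + 14338 = (-16 + 37/3) + 14338 = -11/3 + 14338 = 43003/3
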